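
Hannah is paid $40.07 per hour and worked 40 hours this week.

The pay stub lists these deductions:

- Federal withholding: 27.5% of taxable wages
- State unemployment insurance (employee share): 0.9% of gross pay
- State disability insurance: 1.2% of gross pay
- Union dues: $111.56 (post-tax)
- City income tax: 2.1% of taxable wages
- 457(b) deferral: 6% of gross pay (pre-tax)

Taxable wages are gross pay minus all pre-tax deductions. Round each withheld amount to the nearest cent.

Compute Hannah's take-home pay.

$915.45

Gross pay: 40 × $40.07 = $1,602.80
457(b) deferral: $1,602.80 × 0.06 = $96.17
Taxable wages = $1,602.80 − $96.17 = $1,506.63
City income tax: $1,506.63 × 0.021 = $31.64
Federal withholding: $1,506.63 × 0.275 = $414.32
State unemployment insurance (employee share): $1,602.80 × 0.009 = $14.43
State disability insurance: $1,602.80 × 0.012 = $19.23
Union dues: $111.56
Total deductions = $96.17 + $31.64 + $414.32 + $14.43 + $19.23 + $111.56 = $687.35
Net pay = $1,602.80 − $687.35 = $915.45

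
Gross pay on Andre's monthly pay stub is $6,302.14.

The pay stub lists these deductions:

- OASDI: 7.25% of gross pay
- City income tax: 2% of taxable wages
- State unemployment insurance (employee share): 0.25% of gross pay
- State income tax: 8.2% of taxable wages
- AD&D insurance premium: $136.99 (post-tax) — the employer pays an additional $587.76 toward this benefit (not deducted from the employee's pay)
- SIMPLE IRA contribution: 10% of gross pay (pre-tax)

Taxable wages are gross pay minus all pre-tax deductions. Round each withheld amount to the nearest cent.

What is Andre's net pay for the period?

SIMPLE IRA contribution: $6,302.14 × 0.1 = $630.21
Taxable wages = $6,302.14 − $630.21 = $5,671.93
State income tax: $5,671.93 × 0.082 = $465.10
City income tax: $5,671.93 × 0.02 = $113.44
OASDI: $6,302.14 × 0.0725 = $456.91
State unemployment insurance (employee share): $6,302.14 × 0.0025 = $15.76
AD&D insurance premium: $136.99
(Employer's $587.76 toward AD&D insurance premium is not withheld from the employee.)
Total deductions = $630.21 + $465.10 + $113.44 + $456.91 + $15.76 + $136.99 = $1,818.41
Net pay = $6,302.14 − $1,818.41 = $4,483.73

$4,483.73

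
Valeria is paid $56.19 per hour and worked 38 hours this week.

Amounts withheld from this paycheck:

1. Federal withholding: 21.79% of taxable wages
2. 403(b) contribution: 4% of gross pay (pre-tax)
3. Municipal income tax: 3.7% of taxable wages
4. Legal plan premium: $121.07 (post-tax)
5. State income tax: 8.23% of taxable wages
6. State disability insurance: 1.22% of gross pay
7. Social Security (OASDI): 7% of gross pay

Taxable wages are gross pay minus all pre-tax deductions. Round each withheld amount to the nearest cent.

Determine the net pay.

$1062.03

Gross pay: 38 × $56.19 = $2135.22
403(b) contribution: $2135.22 × 0.04 = $85.41
Taxable wages = $2135.22 − $85.41 = $2049.81
Federal withholding: $2049.81 × 0.2179 = $446.65
Municipal income tax: $2049.81 × 0.037 = $75.84
State income tax: $2049.81 × 0.0823 = $168.70
State disability insurance: $2135.22 × 0.0122 = $26.05
Social Security (OASDI): $2135.22 × 0.07 = $149.47
Legal plan premium: $121.07
Total deductions = $85.41 + $446.65 + $75.84 + $168.70 + $26.05 + $149.47 + $121.07 = $1073.19
Net pay = $2135.22 − $1073.19 = $1062.03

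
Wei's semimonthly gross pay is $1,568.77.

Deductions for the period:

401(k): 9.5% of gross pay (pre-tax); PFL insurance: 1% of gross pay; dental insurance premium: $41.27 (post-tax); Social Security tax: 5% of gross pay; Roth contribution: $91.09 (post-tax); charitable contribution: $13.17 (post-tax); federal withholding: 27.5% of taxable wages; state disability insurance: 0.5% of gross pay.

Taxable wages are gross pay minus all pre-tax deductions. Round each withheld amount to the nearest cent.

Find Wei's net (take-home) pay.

$781.81

401(k): $1,568.77 × 0.095 = $149.03
Taxable wages = $1,568.77 − $149.03 = $1,419.74
Federal withholding: $1,419.74 × 0.275 = $390.43
PFL insurance: $1,568.77 × 0.01 = $15.69
State disability insurance: $1,568.77 × 0.005 = $7.84
Social Security tax: $1,568.77 × 0.05 = $78.44
Charitable contribution: $13.17
Dental insurance premium: $41.27
Roth contribution: $91.09
Total deductions = $149.03 + $390.43 + $15.69 + $7.84 + $78.44 + $13.17 + $41.27 + $91.09 = $786.96
Net pay = $1,568.77 − $786.96 = $781.81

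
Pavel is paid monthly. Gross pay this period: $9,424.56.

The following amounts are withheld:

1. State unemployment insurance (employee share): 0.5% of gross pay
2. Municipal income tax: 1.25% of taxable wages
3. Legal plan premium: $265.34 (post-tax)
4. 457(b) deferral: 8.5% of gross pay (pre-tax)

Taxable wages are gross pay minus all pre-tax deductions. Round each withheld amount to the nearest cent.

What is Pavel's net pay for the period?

$8,203.22

457(b) deferral: $9,424.56 × 0.085 = $801.09
Taxable wages = $9,424.56 − $801.09 = $8,623.47
Municipal income tax: $8,623.47 × 0.0125 = $107.79
State unemployment insurance (employee share): $9,424.56 × 0.005 = $47.12
Legal plan premium: $265.34
Total deductions = $801.09 + $107.79 + $47.12 + $265.34 = $1,221.34
Net pay = $9,424.56 − $1,221.34 = $8,203.22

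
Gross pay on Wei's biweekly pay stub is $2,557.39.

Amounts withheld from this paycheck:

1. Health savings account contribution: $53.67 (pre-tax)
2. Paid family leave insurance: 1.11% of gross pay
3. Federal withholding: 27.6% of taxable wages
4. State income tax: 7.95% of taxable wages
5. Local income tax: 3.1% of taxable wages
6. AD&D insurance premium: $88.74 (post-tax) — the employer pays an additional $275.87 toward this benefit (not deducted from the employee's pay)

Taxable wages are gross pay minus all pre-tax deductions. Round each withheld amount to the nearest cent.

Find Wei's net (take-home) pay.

$1,418.89

Health savings account contribution: $53.67
Taxable wages = $2,557.39 − $53.67 = $2,503.72
Federal withholding: $2,503.72 × 0.276 = $691.03
State income tax: $2,503.72 × 0.0795 = $199.05
Local income tax: $2,503.72 × 0.031 = $77.62
Paid family leave insurance: $2,557.39 × 0.0111 = $28.39
AD&D insurance premium: $88.74
(Employer's $275.87 toward AD&D insurance premium is not withheld from the employee.)
Total deductions = $53.67 + $691.03 + $199.05 + $77.62 + $28.39 + $88.74 = $1,138.50
Net pay = $2,557.39 − $1,138.50 = $1,418.89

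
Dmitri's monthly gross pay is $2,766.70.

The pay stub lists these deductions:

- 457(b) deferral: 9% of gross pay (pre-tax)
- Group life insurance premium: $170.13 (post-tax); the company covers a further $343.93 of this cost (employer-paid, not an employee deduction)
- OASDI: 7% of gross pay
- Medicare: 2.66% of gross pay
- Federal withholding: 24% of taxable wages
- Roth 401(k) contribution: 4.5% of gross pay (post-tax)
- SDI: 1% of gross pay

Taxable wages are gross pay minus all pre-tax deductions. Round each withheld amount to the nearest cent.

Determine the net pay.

$1,323.89

457(b) deferral: $2,766.70 × 0.09 = $249.00
Taxable wages = $2,766.70 − $249.00 = $2,517.70
Federal withholding: $2,517.70 × 0.24 = $604.25
OASDI: $2,766.70 × 0.07 = $193.67
SDI: $2,766.70 × 0.01 = $27.67
Medicare: $2,766.70 × 0.0266 = $73.59
Group life insurance premium: $170.13
Roth 401(k) contribution: $2,766.70 × 0.045 = $124.50
(Employer's $343.93 toward group life insurance premium is not withheld from the employee.)
Total deductions = $249.00 + $604.25 + $193.67 + $27.67 + $73.59 + $170.13 + $124.50 = $1,442.81
Net pay = $2,766.70 − $1,442.81 = $1,323.89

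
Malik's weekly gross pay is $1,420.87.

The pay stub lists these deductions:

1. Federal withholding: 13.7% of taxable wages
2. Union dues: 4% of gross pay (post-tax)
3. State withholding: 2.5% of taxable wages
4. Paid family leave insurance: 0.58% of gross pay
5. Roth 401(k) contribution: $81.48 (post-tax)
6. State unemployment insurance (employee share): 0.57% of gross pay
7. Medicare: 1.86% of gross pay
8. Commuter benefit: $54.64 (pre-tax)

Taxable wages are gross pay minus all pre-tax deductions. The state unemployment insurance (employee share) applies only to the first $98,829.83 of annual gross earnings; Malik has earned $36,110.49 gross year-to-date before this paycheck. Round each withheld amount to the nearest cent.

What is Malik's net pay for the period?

$963.82

Commuter benefit: $54.64
Taxable wages = $1,420.87 − $54.64 = $1,366.23
State withholding: $1,366.23 × 0.025 = $34.16
Federal withholding: $1,366.23 × 0.137 = $187.17
State unemployment insurance (employee share): cap not yet reached, full $1,420.87 is subject → $1,420.87 × 0.0057 = $8.10
Medicare: $1,420.87 × 0.0186 = $26.43
Paid family leave insurance: $1,420.87 × 0.0058 = $8.24
Roth 401(k) contribution: $81.48
Union dues: $1,420.87 × 0.04 = $56.83
Total deductions = $54.64 + $34.16 + $187.17 + $8.10 + $26.43 + $8.24 + $81.48 + $56.83 = $457.05
Net pay = $1,420.87 − $457.05 = $963.82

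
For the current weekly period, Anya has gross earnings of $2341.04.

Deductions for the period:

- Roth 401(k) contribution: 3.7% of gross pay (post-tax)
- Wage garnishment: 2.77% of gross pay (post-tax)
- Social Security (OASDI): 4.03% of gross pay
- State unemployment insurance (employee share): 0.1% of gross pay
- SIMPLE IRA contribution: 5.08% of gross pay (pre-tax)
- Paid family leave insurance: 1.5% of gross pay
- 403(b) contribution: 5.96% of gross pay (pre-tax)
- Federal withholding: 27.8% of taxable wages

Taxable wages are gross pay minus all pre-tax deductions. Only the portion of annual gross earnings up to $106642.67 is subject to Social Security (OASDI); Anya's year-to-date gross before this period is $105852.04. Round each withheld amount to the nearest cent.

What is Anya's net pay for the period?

$1282.84

SIMPLE IRA contribution: $2341.04 × 0.0508 = $118.92
403(b) contribution: $2341.04 × 0.0596 = $139.53
Pre-tax total = $118.92 + $139.53 = $258.45
Taxable wages = $2341.04 − $258.45 = $2082.59
Federal withholding: $2082.59 × 0.278 = $578.96
Social Security (OASDI): only $106642.67 − $105852.04 = $790.63 of this check is subject → $790.63 × 0.0403 = $31.86
Paid family leave insurance: $2341.04 × 0.015 = $35.12
State unemployment insurance (employee share): $2341.04 × 0.001 = $2.34
Wage garnishment: $2341.04 × 0.0277 = $64.85
Roth 401(k) contribution: $2341.04 × 0.037 = $86.62
Total deductions = $118.92 + $139.53 + $578.96 + $31.86 + $35.12 + $2.34 + $64.85 + $86.62 = $1058.20
Net pay = $2341.04 − $1058.20 = $1282.84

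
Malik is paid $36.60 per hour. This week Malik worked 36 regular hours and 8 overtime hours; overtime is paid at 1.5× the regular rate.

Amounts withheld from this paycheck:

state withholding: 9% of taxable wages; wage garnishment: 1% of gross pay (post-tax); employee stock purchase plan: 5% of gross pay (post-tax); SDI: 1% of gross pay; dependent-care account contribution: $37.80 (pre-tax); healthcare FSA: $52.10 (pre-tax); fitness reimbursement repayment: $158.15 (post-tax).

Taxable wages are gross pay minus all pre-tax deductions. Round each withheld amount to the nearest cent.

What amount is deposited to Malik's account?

$1,235.75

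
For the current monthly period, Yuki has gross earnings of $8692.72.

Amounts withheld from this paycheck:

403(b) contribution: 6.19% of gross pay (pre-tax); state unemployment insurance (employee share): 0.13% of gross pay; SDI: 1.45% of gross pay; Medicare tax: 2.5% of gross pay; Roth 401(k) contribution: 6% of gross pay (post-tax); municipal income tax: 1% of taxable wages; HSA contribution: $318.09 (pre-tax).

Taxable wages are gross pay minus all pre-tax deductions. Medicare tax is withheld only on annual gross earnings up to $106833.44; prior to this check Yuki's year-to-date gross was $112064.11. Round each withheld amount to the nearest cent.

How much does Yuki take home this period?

$7099.28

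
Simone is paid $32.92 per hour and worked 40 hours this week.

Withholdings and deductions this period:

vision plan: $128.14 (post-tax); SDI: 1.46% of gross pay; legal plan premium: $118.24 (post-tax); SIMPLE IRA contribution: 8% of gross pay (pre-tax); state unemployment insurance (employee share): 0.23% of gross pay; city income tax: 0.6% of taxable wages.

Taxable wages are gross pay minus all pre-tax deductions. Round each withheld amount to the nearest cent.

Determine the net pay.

Gross pay: 40 × $32.92 = $1,316.80
SIMPLE IRA contribution: $1,316.80 × 0.08 = $105.34
Taxable wages = $1,316.80 − $105.34 = $1,211.46
City income tax: $1,211.46 × 0.006 = $7.27
State unemployment insurance (employee share): $1,316.80 × 0.0023 = $3.03
SDI: $1,316.80 × 0.0146 = $19.23
Vision plan: $128.14
Legal plan premium: $118.24
Total deductions = $105.34 + $7.27 + $3.03 + $19.23 + $128.14 + $118.24 = $381.25
Net pay = $1,316.80 − $381.25 = $935.55

$935.55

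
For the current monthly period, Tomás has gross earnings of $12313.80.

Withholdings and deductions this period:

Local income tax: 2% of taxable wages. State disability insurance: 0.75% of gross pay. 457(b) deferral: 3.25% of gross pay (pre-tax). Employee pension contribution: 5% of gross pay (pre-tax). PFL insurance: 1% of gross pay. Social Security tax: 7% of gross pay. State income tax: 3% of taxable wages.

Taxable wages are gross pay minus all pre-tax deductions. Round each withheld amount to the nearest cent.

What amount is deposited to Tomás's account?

$9655.55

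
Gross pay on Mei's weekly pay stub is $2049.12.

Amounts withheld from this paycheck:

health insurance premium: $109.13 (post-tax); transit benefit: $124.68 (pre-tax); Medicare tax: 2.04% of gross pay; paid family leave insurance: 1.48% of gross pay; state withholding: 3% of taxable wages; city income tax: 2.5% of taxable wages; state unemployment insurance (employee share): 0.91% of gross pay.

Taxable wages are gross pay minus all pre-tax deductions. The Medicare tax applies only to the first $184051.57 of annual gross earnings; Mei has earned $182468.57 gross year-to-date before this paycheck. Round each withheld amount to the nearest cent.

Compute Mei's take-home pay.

Transit benefit: $124.68
Taxable wages = $2049.12 − $124.68 = $1924.44
City income tax: $1924.44 × 0.025 = $48.11
State withholding: $1924.44 × 0.03 = $57.73
Paid family leave insurance: $2049.12 × 0.0148 = $30.33
State unemployment insurance (employee share): $2049.12 × 0.0091 = $18.65
Medicare tax: only $184051.57 − $182468.57 = $1583.00 of this check is subject → $1583.00 × 0.0204 = $32.29
Health insurance premium: $109.13
Total deductions = $124.68 + $48.11 + $57.73 + $30.33 + $18.65 + $32.29 + $109.13 = $420.92
Net pay = $2049.12 − $420.92 = $1628.20

$1628.20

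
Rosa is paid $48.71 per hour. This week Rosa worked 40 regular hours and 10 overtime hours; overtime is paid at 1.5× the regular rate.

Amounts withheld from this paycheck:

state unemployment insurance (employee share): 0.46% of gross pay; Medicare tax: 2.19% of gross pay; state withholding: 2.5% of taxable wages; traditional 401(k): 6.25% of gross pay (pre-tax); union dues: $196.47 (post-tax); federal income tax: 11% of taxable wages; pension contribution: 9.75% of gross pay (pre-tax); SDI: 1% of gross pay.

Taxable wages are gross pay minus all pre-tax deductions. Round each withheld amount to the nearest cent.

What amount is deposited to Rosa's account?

Regular pay: 40 × $48.71 = $1948.40
Overtime pay: 10 × $48.71 × 1.5 = $730.65
Gross pay = $1948.40 + $730.65 = $2679.05
Traditional 401(k): $2679.05 × 0.0625 = $167.44
Pension contribution: $2679.05 × 0.0975 = $261.21
Pre-tax total = $167.44 + $261.21 = $428.65
Taxable wages = $2679.05 − $428.65 = $2250.40
Federal income tax: $2250.40 × 0.11 = $247.54
State withholding: $2250.40 × 0.025 = $56.26
State unemployment insurance (employee share): $2679.05 × 0.0046 = $12.32
SDI: $2679.05 × 0.01 = $26.79
Medicare tax: $2679.05 × 0.0219 = $58.67
Union dues: $196.47
Total deductions = $167.44 + $261.21 + $247.54 + $56.26 + $12.32 + $26.79 + $58.67 + $196.47 = $1026.70
Net pay = $2679.05 − $1026.70 = $1652.35

$1652.35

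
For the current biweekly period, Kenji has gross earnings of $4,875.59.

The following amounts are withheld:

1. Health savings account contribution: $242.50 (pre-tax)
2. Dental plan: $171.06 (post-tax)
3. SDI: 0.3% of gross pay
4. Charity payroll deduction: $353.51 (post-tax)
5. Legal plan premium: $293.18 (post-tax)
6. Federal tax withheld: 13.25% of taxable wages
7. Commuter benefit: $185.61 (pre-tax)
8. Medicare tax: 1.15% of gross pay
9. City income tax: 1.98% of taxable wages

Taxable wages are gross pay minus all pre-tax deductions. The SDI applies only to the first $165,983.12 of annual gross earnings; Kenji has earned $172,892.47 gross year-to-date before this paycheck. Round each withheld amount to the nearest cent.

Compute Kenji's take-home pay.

$2,896.31

Health savings account contribution: $242.50
Commuter benefit: $185.61
Pre-tax total = $242.50 + $185.61 = $428.11
Taxable wages = $4,875.59 − $428.11 = $4,447.48
Federal tax withheld: $4,447.48 × 0.1325 = $589.29
City income tax: $4,447.48 × 0.0198 = $88.06
Medicare tax: $4,875.59 × 0.0115 = $56.07
SDI: annual cap $165,983.12 already reached (YTD $172,892.47), so $0.00
Legal plan premium: $293.18
Dental plan: $171.06
Charity payroll deduction: $353.51
Total deductions = $242.50 + $185.61 + $589.29 + $88.06 + $56.07 + $0.00 + $293.18 + $171.06 + $353.51 = $1,979.28
Net pay = $4,875.59 − $1,979.28 = $2,896.31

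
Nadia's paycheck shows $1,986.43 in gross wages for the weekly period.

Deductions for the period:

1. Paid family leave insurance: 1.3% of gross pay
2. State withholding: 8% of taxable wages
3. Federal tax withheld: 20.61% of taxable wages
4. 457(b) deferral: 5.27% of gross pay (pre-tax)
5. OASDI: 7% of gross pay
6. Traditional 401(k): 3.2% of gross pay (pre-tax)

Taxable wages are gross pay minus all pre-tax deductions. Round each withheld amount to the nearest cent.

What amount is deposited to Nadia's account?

457(b) deferral: $1,986.43 × 0.0527 = $104.68
Traditional 401(k): $1,986.43 × 0.032 = $63.57
Pre-tax total = $104.68 + $63.57 = $168.25
Taxable wages = $1,986.43 − $168.25 = $1,818.18
Federal tax withheld: $1,818.18 × 0.2061 = $374.73
State withholding: $1,818.18 × 0.08 = $145.45
Paid family leave insurance: $1,986.43 × 0.013 = $25.82
OASDI: $1,986.43 × 0.07 = $139.05
Total deductions = $104.68 + $63.57 + $374.73 + $145.45 + $25.82 + $139.05 = $853.30
Net pay = $1,986.43 − $853.30 = $1,133.13

$1,133.13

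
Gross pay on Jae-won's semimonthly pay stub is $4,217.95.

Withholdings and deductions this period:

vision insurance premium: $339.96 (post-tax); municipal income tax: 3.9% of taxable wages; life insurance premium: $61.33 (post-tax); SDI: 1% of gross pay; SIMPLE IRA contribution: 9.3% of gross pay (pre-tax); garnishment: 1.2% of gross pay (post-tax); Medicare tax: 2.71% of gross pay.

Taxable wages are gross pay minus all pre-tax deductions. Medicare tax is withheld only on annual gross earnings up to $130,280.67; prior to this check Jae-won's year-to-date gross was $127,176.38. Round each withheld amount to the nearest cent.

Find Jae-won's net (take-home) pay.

$3,098.26

SIMPLE IRA contribution: $4,217.95 × 0.093 = $392.27
Taxable wages = $4,217.95 − $392.27 = $3,825.68
Municipal income tax: $3,825.68 × 0.039 = $149.20
SDI: $4,217.95 × 0.01 = $42.18
Medicare tax: only $130,280.67 − $127,176.38 = $3,104.29 of this check is subject → $3,104.29 × 0.0271 = $84.13
Garnishment: $4,217.95 × 0.012 = $50.62
Life insurance premium: $61.33
Vision insurance premium: $339.96
Total deductions = $392.27 + $149.20 + $42.18 + $84.13 + $50.62 + $61.33 + $339.96 = $1,119.69
Net pay = $4,217.95 − $1,119.69 = $3,098.26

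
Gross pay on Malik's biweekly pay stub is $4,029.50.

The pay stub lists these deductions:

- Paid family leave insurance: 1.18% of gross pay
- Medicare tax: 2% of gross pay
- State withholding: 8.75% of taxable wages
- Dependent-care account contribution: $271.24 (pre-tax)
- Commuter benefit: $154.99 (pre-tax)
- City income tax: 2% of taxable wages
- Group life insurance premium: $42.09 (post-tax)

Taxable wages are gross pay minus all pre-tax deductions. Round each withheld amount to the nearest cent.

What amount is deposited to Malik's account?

$3,045.68

Commuter benefit: $154.99
Dependent-care account contribution: $271.24
Pre-tax total = $154.99 + $271.24 = $426.23
Taxable wages = $4,029.50 − $426.23 = $3,603.27
City income tax: $3,603.27 × 0.02 = $72.07
State withholding: $3,603.27 × 0.0875 = $315.29
Medicare tax: $4,029.50 × 0.02 = $80.59
Paid family leave insurance: $4,029.50 × 0.0118 = $47.55
Group life insurance premium: $42.09
Total deductions = $154.99 + $271.24 + $72.07 + $315.29 + $80.59 + $47.55 + $42.09 = $983.82
Net pay = $4,029.50 − $983.82 = $3,045.68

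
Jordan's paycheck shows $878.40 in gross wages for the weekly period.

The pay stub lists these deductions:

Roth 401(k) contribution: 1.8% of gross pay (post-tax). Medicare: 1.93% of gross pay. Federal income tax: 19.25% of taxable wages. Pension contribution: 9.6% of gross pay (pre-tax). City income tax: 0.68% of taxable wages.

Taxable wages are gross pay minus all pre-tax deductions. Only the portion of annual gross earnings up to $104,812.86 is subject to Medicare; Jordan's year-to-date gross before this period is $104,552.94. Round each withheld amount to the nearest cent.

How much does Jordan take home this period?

Pension contribution: $878.40 × 0.096 = $84.33
Taxable wages = $878.40 − $84.33 = $794.07
Federal income tax: $794.07 × 0.1925 = $152.86
City income tax: $794.07 × 0.0068 = $5.40
Medicare: only $104,812.86 − $104,552.94 = $259.92 of this check is subject → $259.92 × 0.0193 = $5.02
Roth 401(k) contribution: $878.40 × 0.018 = $15.81
Total deductions = $84.33 + $152.86 + $5.40 + $5.02 + $15.81 = $263.42
Net pay = $878.40 − $263.42 = $614.98

$614.98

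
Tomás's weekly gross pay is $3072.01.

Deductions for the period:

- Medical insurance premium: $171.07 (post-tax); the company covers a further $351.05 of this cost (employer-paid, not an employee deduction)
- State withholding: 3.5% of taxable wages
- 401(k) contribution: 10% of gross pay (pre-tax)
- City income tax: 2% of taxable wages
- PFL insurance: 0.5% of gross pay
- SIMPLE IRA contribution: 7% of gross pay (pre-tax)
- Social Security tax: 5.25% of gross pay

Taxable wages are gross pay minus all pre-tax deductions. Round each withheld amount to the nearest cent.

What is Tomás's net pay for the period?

401(k) contribution: $3072.01 × 0.1 = $307.20
SIMPLE IRA contribution: $3072.01 × 0.07 = $215.04
Pre-tax total = $307.20 + $215.04 = $522.24
Taxable wages = $3072.01 − $522.24 = $2549.77
State withholding: $2549.77 × 0.035 = $89.24
City income tax: $2549.77 × 0.02 = $51.00
PFL insurance: $3072.01 × 0.005 = $15.36
Social Security tax: $3072.01 × 0.0525 = $161.28
Medical insurance premium: $171.07
(Employer's $351.05 toward medical insurance premium is not withheld from the employee.)
Total deductions = $307.20 + $215.04 + $89.24 + $51.00 + $15.36 + $161.28 + $171.07 = $1010.19
Net pay = $3072.01 − $1010.19 = $2061.82

$2061.82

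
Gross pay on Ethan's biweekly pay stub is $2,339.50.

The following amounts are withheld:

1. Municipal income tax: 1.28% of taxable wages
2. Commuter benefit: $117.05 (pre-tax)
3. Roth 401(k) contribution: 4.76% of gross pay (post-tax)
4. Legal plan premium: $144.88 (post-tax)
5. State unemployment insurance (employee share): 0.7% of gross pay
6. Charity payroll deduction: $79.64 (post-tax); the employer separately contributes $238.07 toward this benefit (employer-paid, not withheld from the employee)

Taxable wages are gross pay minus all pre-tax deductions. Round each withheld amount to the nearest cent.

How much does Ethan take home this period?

$1,841.74

Commuter benefit: $117.05
Taxable wages = $2,339.50 − $117.05 = $2,222.45
Municipal income tax: $2,222.45 × 0.0128 = $28.45
State unemployment insurance (employee share): $2,339.50 × 0.007 = $16.38
Legal plan premium: $144.88
Charity payroll deduction: $79.64
Roth 401(k) contribution: $2,339.50 × 0.0476 = $111.36
(Employer's $238.07 toward charity payroll deduction is not withheld from the employee.)
Total deductions = $117.05 + $28.45 + $16.38 + $144.88 + $79.64 + $111.36 = $497.76
Net pay = $2,339.50 − $497.76 = $1,841.74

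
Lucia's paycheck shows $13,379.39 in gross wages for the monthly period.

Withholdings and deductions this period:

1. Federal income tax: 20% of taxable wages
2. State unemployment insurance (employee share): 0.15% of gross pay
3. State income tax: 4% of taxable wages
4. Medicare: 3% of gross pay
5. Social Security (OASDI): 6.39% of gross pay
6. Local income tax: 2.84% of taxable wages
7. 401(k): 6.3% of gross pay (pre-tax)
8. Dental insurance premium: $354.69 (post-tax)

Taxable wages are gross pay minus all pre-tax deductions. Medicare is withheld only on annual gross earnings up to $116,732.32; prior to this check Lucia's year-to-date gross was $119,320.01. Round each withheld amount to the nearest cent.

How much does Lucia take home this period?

$7,941.99

401(k): $13,379.39 × 0.063 = $842.90
Taxable wages = $13,379.39 − $842.90 = $12,536.49
Federal income tax: $12,536.49 × 0.2 = $2,507.30
State income tax: $12,536.49 × 0.04 = $501.46
Local income tax: $12,536.49 × 0.0284 = $356.04
Social Security (OASDI): $13,379.39 × 0.0639 = $854.94
State unemployment insurance (employee share): $13,379.39 × 0.0015 = $20.07
Medicare: annual cap $116,732.32 already reached (YTD $119,320.01), so $0.00
Dental insurance premium: $354.69
Total deductions = $842.90 + $2,507.30 + $501.46 + $356.04 + $854.94 + $20.07 + $0.00 + $354.69 = $5,437.40
Net pay = $13,379.39 − $5,437.40 = $7,941.99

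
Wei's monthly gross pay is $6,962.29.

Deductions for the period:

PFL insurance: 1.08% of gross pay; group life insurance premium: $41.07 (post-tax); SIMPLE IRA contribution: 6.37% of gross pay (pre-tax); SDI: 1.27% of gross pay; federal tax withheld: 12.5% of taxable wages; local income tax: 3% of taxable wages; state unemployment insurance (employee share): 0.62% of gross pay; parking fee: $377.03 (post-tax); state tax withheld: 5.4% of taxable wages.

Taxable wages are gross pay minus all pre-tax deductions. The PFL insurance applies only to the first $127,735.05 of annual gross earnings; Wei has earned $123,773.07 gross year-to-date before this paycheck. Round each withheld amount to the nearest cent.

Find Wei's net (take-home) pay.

$4,563.89

SIMPLE IRA contribution: $6,962.29 × 0.0637 = $443.50
Taxable wages = $6,962.29 − $443.50 = $6,518.79
Local income tax: $6,518.79 × 0.03 = $195.56
Federal tax withheld: $6,518.79 × 0.125 = $814.85
State tax withheld: $6,518.79 × 0.054 = $352.01
State unemployment insurance (employee share): $6,962.29 × 0.0062 = $43.17
PFL insurance: only $127,735.05 − $123,773.07 = $3,961.98 of this check is subject → $3,961.98 × 0.0108 = $42.79
SDI: $6,962.29 × 0.0127 = $88.42
Group life insurance premium: $41.07
Parking fee: $377.03
Total deductions = $443.50 + $195.56 + $814.85 + $352.01 + $43.17 + $42.79 + $88.42 + $41.07 + $377.03 = $2,398.40
Net pay = $6,962.29 − $2,398.40 = $4,563.89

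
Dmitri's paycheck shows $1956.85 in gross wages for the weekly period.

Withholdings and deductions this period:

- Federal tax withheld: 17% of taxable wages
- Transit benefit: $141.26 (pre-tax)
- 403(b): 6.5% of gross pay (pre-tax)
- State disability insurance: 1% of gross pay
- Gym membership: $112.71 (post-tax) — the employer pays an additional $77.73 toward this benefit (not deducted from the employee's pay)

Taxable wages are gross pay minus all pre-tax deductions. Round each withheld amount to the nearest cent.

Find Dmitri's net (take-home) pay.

$1269.08

403(b): $1956.85 × 0.065 = $127.20
Transit benefit: $141.26
Pre-tax total = $127.20 + $141.26 = $268.46
Taxable wages = $1956.85 − $268.46 = $1688.39
Federal tax withheld: $1688.39 × 0.17 = $287.03
State disability insurance: $1956.85 × 0.01 = $19.57
Gym membership: $112.71
(Employer's $77.73 toward gym membership is not withheld from the employee.)
Total deductions = $127.20 + $141.26 + $287.03 + $19.57 + $112.71 = $687.77
Net pay = $1956.85 − $687.77 = $1269.08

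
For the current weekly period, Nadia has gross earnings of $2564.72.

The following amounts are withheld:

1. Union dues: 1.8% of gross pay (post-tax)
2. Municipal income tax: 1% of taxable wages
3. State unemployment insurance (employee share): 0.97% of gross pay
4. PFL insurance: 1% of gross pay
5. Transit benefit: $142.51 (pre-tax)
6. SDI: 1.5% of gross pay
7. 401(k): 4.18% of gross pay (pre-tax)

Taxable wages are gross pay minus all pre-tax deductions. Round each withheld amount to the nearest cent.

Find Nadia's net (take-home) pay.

Transit benefit: $142.51
401(k): $2564.72 × 0.0418 = $107.21
Pre-tax total = $142.51 + $107.21 = $249.72
Taxable wages = $2564.72 − $249.72 = $2315.00
Municipal income tax: $2315.00 × 0.01 = $23.15
SDI: $2564.72 × 0.015 = $38.47
PFL insurance: $2564.72 × 0.01 = $25.65
State unemployment insurance (employee share): $2564.72 × 0.0097 = $24.88
Union dues: $2564.72 × 0.018 = $46.16
Total deductions = $142.51 + $107.21 + $23.15 + $38.47 + $25.65 + $24.88 + $46.16 = $408.03
Net pay = $2564.72 − $408.03 = $2156.69

$2156.69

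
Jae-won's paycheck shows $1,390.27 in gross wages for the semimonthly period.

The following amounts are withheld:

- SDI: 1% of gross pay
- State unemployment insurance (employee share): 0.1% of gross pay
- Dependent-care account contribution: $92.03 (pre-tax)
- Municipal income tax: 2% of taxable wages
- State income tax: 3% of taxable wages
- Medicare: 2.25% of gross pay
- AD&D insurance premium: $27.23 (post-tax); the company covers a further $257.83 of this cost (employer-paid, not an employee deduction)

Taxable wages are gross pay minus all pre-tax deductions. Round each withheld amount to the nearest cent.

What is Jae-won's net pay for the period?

$1,159.53

Dependent-care account contribution: $92.03
Taxable wages = $1,390.27 − $92.03 = $1,298.24
State income tax: $1,298.24 × 0.03 = $38.95
Municipal income tax: $1,298.24 × 0.02 = $25.96
State unemployment insurance (employee share): $1,390.27 × 0.001 = $1.39
Medicare: $1,390.27 × 0.0225 = $31.28
SDI: $1,390.27 × 0.01 = $13.90
AD&D insurance premium: $27.23
(Employer's $257.83 toward AD&D insurance premium is not withheld from the employee.)
Total deductions = $92.03 + $38.95 + $25.96 + $1.39 + $31.28 + $13.90 + $27.23 = $230.74
Net pay = $1,390.27 − $230.74 = $1,159.53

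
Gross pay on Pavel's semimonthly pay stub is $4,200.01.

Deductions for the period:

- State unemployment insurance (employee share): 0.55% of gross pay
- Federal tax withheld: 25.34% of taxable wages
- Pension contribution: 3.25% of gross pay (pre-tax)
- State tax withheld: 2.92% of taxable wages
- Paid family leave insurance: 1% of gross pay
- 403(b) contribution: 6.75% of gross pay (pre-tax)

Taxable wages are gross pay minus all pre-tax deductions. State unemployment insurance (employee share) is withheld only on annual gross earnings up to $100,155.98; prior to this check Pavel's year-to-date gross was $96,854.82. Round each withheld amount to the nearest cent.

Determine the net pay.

403(b) contribution: $4,200.01 × 0.0675 = $283.50
Pension contribution: $4,200.01 × 0.0325 = $136.50
Pre-tax total = $283.50 + $136.50 = $420.00
Taxable wages = $4,200.01 − $420.00 = $3,780.01
Federal tax withheld: $3,780.01 × 0.2534 = $957.85
State tax withheld: $3,780.01 × 0.0292 = $110.38
State unemployment insurance (employee share): only $100,155.98 − $96,854.82 = $3,301.16 of this check is subject → $3,301.16 × 0.0055 = $18.16
Paid family leave insurance: $4,200.01 × 0.01 = $42.00
Total deductions = $283.50 + $136.50 + $957.85 + $110.38 + $18.16 + $42.00 = $1,548.39
Net pay = $4,200.01 − $1,548.39 = $2,651.62

$2,651.62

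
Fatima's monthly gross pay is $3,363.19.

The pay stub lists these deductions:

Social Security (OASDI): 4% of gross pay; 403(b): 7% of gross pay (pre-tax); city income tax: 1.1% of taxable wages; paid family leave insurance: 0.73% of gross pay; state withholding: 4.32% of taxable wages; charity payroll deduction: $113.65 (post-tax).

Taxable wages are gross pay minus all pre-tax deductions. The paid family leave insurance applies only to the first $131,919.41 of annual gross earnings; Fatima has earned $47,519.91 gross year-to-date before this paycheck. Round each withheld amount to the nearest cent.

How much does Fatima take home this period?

$2,685.51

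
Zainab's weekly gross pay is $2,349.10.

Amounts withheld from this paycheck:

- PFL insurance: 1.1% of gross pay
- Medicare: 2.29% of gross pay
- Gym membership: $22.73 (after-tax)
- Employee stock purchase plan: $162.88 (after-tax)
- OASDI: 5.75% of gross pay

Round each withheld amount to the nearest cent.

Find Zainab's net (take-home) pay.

OASDI: $2,349.10 × 0.0575 = $135.07
PFL insurance: $2,349.10 × 0.011 = $25.84
Medicare: $2,349.10 × 0.0229 = $53.79
Employee stock purchase plan: $162.88
Gym membership: $22.73
Total deductions = $135.07 + $25.84 + $53.79 + $162.88 + $22.73 = $400.31
Net pay = $2,349.10 − $400.31 = $1,948.79

$1,948.79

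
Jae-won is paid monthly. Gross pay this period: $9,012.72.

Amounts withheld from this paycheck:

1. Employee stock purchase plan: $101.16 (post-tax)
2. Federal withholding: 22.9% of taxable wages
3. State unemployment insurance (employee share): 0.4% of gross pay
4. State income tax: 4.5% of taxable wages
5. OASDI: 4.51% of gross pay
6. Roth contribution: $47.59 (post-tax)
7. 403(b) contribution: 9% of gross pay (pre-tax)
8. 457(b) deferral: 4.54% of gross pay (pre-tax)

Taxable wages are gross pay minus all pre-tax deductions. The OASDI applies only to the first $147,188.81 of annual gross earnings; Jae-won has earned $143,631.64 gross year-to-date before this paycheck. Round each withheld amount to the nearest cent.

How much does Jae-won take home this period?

457(b) deferral: $9,012.72 × 0.0454 = $409.18
403(b) contribution: $9,012.72 × 0.09 = $811.14
Pre-tax total = $409.18 + $811.14 = $1,220.32
Taxable wages = $9,012.72 − $1,220.32 = $7,792.40
State income tax: $7,792.40 × 0.045 = $350.66
Federal withholding: $7,792.40 × 0.229 = $1,784.46
State unemployment insurance (employee share): $9,012.72 × 0.004 = $36.05
OASDI: only $147,188.81 − $143,631.64 = $3,557.17 of this check is subject → $3,557.17 × 0.0451 = $160.43
Employee stock purchase plan: $101.16
Roth contribution: $47.59
Total deductions = $409.18 + $811.14 + $350.66 + $1,784.46 + $36.05 + $160.43 + $101.16 + $47.59 = $3,700.67
Net pay = $9,012.72 − $3,700.67 = $5,312.05

$5,312.05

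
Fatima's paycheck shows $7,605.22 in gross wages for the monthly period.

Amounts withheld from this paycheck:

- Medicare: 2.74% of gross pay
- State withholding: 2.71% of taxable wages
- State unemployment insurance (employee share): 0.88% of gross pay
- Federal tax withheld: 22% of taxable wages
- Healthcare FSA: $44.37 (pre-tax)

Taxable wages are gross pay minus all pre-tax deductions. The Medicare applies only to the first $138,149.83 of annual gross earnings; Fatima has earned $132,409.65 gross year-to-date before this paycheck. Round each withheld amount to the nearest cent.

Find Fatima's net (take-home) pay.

$5,468.35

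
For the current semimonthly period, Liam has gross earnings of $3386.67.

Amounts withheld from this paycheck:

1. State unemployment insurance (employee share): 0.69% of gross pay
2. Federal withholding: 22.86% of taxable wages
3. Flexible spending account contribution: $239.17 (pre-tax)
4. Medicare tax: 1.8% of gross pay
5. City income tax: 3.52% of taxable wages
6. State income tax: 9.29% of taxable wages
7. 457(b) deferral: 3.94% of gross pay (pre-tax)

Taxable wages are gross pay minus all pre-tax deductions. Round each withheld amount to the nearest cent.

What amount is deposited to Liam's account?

$1854.61

457(b) deferral: $3386.67 × 0.0394 = $133.43
Flexible spending account contribution: $239.17
Pre-tax total = $133.43 + $239.17 = $372.60
Taxable wages = $3386.67 − $372.60 = $3014.07
City income tax: $3014.07 × 0.0352 = $106.10
State income tax: $3014.07 × 0.0929 = $280.01
Federal withholding: $3014.07 × 0.2286 = $689.02
Medicare tax: $3386.67 × 0.018 = $60.96
State unemployment insurance (employee share): $3386.67 × 0.0069 = $23.37
Total deductions = $133.43 + $239.17 + $106.10 + $280.01 + $689.02 + $60.96 + $23.37 = $1532.06
Net pay = $3386.67 − $1532.06 = $1854.61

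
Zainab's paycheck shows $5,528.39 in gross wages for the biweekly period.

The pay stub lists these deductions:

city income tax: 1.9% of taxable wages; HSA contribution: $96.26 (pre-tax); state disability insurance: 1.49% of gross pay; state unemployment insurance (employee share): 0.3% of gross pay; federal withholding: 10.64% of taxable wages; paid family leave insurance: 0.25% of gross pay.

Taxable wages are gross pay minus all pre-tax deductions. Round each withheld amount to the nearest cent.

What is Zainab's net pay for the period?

$4,638.16

HSA contribution: $96.26
Taxable wages = $5,528.39 − $96.26 = $5,432.13
City income tax: $5,432.13 × 0.019 = $103.21
Federal withholding: $5,432.13 × 0.1064 = $577.98
State unemployment insurance (employee share): $5,528.39 × 0.003 = $16.59
Paid family leave insurance: $5,528.39 × 0.0025 = $13.82
State disability insurance: $5,528.39 × 0.0149 = $82.37
Total deductions = $96.26 + $103.21 + $577.98 + $16.59 + $13.82 + $82.37 = $890.23
Net pay = $5,528.39 − $890.23 = $4,638.16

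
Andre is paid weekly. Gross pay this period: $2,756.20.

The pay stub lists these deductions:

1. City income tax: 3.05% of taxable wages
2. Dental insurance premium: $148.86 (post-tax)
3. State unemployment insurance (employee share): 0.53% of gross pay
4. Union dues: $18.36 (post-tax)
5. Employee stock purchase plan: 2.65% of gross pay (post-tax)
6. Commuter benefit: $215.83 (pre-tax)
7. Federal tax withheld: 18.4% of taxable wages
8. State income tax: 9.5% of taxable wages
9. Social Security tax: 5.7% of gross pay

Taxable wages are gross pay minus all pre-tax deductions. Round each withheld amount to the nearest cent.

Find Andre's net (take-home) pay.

$1,342.15

Commuter benefit: $215.83
Taxable wages = $2,756.20 − $215.83 = $2,540.37
City income tax: $2,540.37 × 0.0305 = $77.48
State income tax: $2,540.37 × 0.095 = $241.34
Federal tax withheld: $2,540.37 × 0.184 = $467.43
Social Security tax: $2,756.20 × 0.057 = $157.10
State unemployment insurance (employee share): $2,756.20 × 0.0053 = $14.61
Dental insurance premium: $148.86
Union dues: $18.36
Employee stock purchase plan: $2,756.20 × 0.0265 = $73.04
Total deductions = $215.83 + $77.48 + $241.34 + $467.43 + $157.10 + $14.61 + $148.86 + $18.36 + $73.04 = $1,414.05
Net pay = $2,756.20 − $1,414.05 = $1,342.15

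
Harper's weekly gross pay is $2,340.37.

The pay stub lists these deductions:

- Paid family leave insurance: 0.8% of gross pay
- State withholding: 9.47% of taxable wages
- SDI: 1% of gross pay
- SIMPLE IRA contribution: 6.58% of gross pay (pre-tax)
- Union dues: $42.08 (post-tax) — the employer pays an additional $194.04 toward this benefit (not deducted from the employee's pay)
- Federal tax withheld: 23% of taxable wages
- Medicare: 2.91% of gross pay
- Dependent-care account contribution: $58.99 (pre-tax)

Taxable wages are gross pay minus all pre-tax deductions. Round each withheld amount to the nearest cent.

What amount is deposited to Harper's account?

$1,284.32

SIMPLE IRA contribution: $2,340.37 × 0.0658 = $154.00
Dependent-care account contribution: $58.99
Pre-tax total = $154.00 + $58.99 = $212.99
Taxable wages = $2,340.37 − $212.99 = $2,127.38
State withholding: $2,127.38 × 0.0947 = $201.46
Federal tax withheld: $2,127.38 × 0.23 = $489.30
SDI: $2,340.37 × 0.01 = $23.40
Paid family leave insurance: $2,340.37 × 0.008 = $18.72
Medicare: $2,340.37 × 0.0291 = $68.10
Union dues: $42.08
(Employer's $194.04 toward union dues is not withheld from the employee.)
Total deductions = $154.00 + $58.99 + $201.46 + $489.30 + $23.40 + $18.72 + $68.10 + $42.08 = $1,056.05
Net pay = $2,340.37 − $1,056.05 = $1,284.32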